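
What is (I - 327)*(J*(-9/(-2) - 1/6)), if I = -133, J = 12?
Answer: -23920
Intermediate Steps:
(I - 327)*(J*(-9/(-2) - 1/6)) = (-133 - 327)*(12*(-9/(-2) - 1/6)) = -5520*(-9*(-½) - 1*⅙) = -5520*(9/2 - ⅙) = -5520*13/3 = -460*52 = -23920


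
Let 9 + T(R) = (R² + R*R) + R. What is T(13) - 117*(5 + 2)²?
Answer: -5391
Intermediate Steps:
T(R) = -9 + R + 2*R² (T(R) = -9 + ((R² + R*R) + R) = -9 + ((R² + R²) + R) = -9 + (2*R² + R) = -9 + (R + 2*R²) = -9 + R + 2*R²)
T(13) - 117*(5 + 2)² = (-9 + 13 + 2*13²) - 117*(5 + 2)² = (-9 + 13 + 2*169) - 117*7² = (-9 + 13 + 338) - 117*49 = 342 - 5733 = -5391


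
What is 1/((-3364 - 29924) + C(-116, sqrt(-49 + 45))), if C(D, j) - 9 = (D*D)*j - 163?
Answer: -16721/921311554 - 6728*I/460655777 ≈ -1.8149e-5 - 1.4605e-5*I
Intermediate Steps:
C(D, j) = -154 + j*D**2 (C(D, j) = 9 + ((D*D)*j - 163) = 9 + (D**2*j - 163) = 9 + (j*D**2 - 163) = 9 + (-163 + j*D**2) = -154 + j*D**2)
1/((-3364 - 29924) + C(-116, sqrt(-49 + 45))) = 1/((-3364 - 29924) + (-154 + sqrt(-49 + 45)*(-116)**2)) = 1/(-33288 + (-154 + sqrt(-4)*13456)) = 1/(-33288 + (-154 + (2*I)*13456)) = 1/(-33288 + (-154 + 26912*I)) = 1/(-33442 + 26912*I) = (-33442 - 26912*I)/1842623108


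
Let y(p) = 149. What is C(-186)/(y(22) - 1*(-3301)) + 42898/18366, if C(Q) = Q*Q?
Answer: 65282353/5280225 ≈ 12.364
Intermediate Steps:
C(Q) = Q²
C(-186)/(y(22) - 1*(-3301)) + 42898/18366 = (-186)²/(149 - 1*(-3301)) + 42898/18366 = 34596/(149 + 3301) + 42898*(1/18366) = 34596/3450 + 21449/9183 = 34596*(1/3450) + 21449/9183 = 5766/575 + 21449/9183 = 65282353/5280225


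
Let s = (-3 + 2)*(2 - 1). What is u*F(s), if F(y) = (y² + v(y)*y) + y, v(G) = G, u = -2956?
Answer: -2956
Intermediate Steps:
s = -1 (s = -1*1 = -1)
F(y) = y + 2*y² (F(y) = (y² + y*y) + y = (y² + y²) + y = 2*y² + y = y + 2*y²)
u*F(s) = -(-2956)*(1 + 2*(-1)) = -(-2956)*(1 - 2) = -(-2956)*(-1) = -2956*1 = -2956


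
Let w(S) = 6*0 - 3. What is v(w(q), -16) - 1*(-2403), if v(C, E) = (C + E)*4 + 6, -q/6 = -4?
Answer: 2333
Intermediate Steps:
q = 24 (q = -6*(-4) = 24)
w(S) = -3 (w(S) = 0 - 3 = -3)
v(C, E) = 6 + 4*C + 4*E (v(C, E) = (4*C + 4*E) + 6 = 6 + 4*C + 4*E)
v(w(q), -16) - 1*(-2403) = (6 + 4*(-3) + 4*(-16)) - 1*(-2403) = (6 - 12 - 64) + 2403 = -70 + 2403 = 2333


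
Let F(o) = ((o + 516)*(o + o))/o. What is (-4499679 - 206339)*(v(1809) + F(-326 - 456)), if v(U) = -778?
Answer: 6164883580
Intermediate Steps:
F(o) = 1032 + 2*o (F(o) = ((516 + o)*(2*o))/o = (2*o*(516 + o))/o = 1032 + 2*o)
(-4499679 - 206339)*(v(1809) + F(-326 - 456)) = (-4499679 - 206339)*(-778 + (1032 + 2*(-326 - 456))) = -4706018*(-778 + (1032 + 2*(-782))) = -4706018*(-778 + (1032 - 1564)) = -4706018*(-778 - 532) = -4706018*(-1310) = 6164883580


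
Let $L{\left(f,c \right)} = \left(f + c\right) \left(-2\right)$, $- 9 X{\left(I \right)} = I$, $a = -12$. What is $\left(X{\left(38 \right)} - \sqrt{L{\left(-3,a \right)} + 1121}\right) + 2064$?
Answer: $\frac{18538}{9} - \sqrt{1151} \approx 2025.9$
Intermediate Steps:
$X{\left(I \right)} = - \frac{I}{9}$
$L{\left(f,c \right)} = - 2 c - 2 f$ ($L{\left(f,c \right)} = \left(c + f\right) \left(-2\right) = - 2 c - 2 f$)
$\left(X{\left(38 \right)} - \sqrt{L{\left(-3,a \right)} + 1121}\right) + 2064 = \left(\left(- \frac{1}{9}\right) 38 - \sqrt{\left(\left(-2\right) \left(-12\right) - -6\right) + 1121}\right) + 2064 = \left(- \frac{38}{9} - \sqrt{\left(24 + 6\right) + 1121}\right) + 2064 = \left(- \frac{38}{9} - \sqrt{30 + 1121}\right) + 2064 = \left(- \frac{38}{9} - \sqrt{1151}\right) + 2064 = \frac{18538}{9} - \sqrt{1151}$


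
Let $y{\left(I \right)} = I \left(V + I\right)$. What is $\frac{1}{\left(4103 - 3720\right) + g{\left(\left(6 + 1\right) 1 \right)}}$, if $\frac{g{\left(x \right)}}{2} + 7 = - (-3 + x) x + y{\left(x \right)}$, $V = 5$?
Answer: $\frac{1}{481} \approx 0.002079$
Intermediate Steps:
$y{\left(I \right)} = I \left(5 + I\right)$
$g{\left(x \right)} = -14 + 2 x \left(3 - x\right) + 2 x \left(5 + x\right)$ ($g{\left(x \right)} = -14 + 2 \left(- (-3 + x) x + x \left(5 + x\right)\right) = -14 + 2 \left(\left(3 - x\right) x + x \left(5 + x\right)\right) = -14 + 2 \left(x \left(3 - x\right) + x \left(5 + x\right)\right) = -14 + \left(2 x \left(3 - x\right) + 2 x \left(5 + x\right)\right) = -14 + 2 x \left(3 - x\right) + 2 x \left(5 + x\right)$)
$\frac{1}{\left(4103 - 3720\right) + g{\left(\left(6 + 1\right) 1 \right)}} = \frac{1}{\left(4103 - 3720\right) - \left(14 - 16 \left(6 + 1\right) 1\right)} = \frac{1}{\left(4103 - 3720\right) - \left(14 - 16 \cdot 7 \cdot 1\right)} = \frac{1}{383 + \left(-14 + 16 \cdot 7\right)} = \frac{1}{383 + \left(-14 + 112\right)} = \frac{1}{383 + 98} = \frac{1}{481}$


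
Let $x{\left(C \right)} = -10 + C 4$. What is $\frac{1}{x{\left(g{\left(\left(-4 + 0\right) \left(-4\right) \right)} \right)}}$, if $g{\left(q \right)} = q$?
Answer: $\frac{1}{54} \approx 0.018519$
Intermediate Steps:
$x{\left(C \right)} = -10 + 4 C$
$\frac{1}{x{\left(g{\left(\left(-4 + 0\right) \left(-4\right) \right)} \right)}} = \frac{1}{-10 + 4 \left(-4 + 0\right) \left(-4\right)} = \frac{1}{-10 + 4 \left(\left(-4\right) \left(-4\right)\right)} = \frac{1}{-10 + 4 \cdot 16} = \frac{1}{-10 + 64} = \frac{1}{54}$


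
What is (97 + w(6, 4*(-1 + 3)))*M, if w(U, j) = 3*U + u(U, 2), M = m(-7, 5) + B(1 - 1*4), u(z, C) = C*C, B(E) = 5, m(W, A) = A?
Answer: 1190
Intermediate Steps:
u(z, C) = C**2
M = 10 (M = 5 + 5 = 10)
w(U, j) = 4 + 3*U (w(U, j) = 3*U + 2**2 = 3*U + 4 = 4 + 3*U)
(97 + w(6, 4*(-1 + 3)))*M = (97 + (4 + 3*6))*10 = (97 + (4 + 18))*10 = (97 + 22)*10 = 119*10 = 1190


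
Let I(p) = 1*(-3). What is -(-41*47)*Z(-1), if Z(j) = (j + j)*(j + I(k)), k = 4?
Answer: 15416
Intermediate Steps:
I(p) = -3
Z(j) = 2*j*(-3 + j) (Z(j) = (j + j)*(j - 3) = (2*j)*(-3 + j) = 2*j*(-3 + j))
-(-41*47)*Z(-1) = -(-41*47)*2*(-1)*(-3 - 1) = -(-1927)*2*(-1)*(-4) = -(-1927)*8 = -1*(-15416) = 15416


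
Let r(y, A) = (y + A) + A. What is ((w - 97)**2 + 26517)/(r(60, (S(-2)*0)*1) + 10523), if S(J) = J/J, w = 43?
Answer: 29433/10583 ≈ 2.7812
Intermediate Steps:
S(J) = 1
r(y, A) = y + 2*A (r(y, A) = (A + y) + A = y + 2*A)
((w - 97)**2 + 26517)/(r(60, (S(-2)*0)*1) + 10523) = ((43 - 97)**2 + 26517)/((60 + 2*((1*0)*1)) + 10523) = ((-54)**2 + 26517)/((60 + 2*(0*1)) + 10523) = (2916 + 26517)/((60 + 2*0) + 10523) = 29433/((60 + 0) + 10523) = 29433/(60 + 10523) = 29433/10583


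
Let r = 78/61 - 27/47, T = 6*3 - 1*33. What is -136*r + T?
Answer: -317589/2867 ≈ -110.77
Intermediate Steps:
T = -15 (T = 18 - 33 = -15)
r = 2019/2867 (r = 78*(1/61) - 27*1/47 = 78/61 - 27/47 = 2019/2867 ≈ 0.70422)
-136*r + T = -136*2019/2867 - 15 = -274584/2867 - 15 = -317589/2867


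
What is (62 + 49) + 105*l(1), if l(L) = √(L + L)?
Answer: 111 + 105*√2 ≈ 259.49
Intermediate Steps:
l(L) = √2*√L (l(L) = √(2*L) = √2*√L)
(62 + 49) + 105*l(1) = (62 + 49) + 105*(√2*√1) = 111 + 105*(√2*1) = 111 + 105*√2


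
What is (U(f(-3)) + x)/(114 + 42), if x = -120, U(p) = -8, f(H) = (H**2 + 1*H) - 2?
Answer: -32/39 ≈ -0.82051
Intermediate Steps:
f(H) = -2 + H + H**2 (f(H) = (H**2 + H) - 2 = (H + H**2) - 2 = -2 + H + H**2)
(U(f(-3)) + x)/(114 + 42) = (-8 - 120)/(114 + 42) = -128/156 = (1/156)*(-128) = -32/39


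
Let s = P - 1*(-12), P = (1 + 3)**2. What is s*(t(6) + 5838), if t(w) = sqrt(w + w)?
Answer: 163464 + 56*sqrt(3) ≈ 1.6356e+5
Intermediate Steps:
t(w) = sqrt(2)*sqrt(w) (t(w) = sqrt(2*w) = sqrt(2)*sqrt(w))
P = 16 (P = 4**2 = 16)
s = 28 (s = 16 - 1*(-12) = 16 + 12 = 28)
s*(t(6) + 5838) = 28*(sqrt(2)*sqrt(6) + 5838) = 28*(2*sqrt(3) + 5838) = 28*(5838 + 2*sqrt(3)) = 163464 + 56*sqrt(3)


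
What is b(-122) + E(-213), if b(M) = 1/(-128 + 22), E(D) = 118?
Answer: 12507/106 ≈ 117.99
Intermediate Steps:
b(M) = -1/106 (b(M) = 1/(-106) = -1/106)
b(-122) + E(-213) = -1/106 + 118 = 12507/106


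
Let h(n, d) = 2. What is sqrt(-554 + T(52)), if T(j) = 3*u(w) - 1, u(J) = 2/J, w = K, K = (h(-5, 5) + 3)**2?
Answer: 3*I*sqrt(1541)/5 ≈ 23.553*I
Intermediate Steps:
K = 25 (K = (2 + 3)**2 = 5**2 = 25)
w = 25
T(j) = -19/25 (T(j) = 3*(2/25) - 1 = 6/25 - 1 = -19/25)
sqrt(-554 + T(52)) = sqrt(-554 - 19/25) = sqrt(-13869/25) = 3*I*sqrt(1541)/5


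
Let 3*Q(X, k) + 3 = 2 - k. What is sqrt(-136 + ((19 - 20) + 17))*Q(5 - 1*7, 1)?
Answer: -4*I*sqrt(30)/3 ≈ -7.303*I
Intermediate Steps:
Q(X, k) = -1/3 - k/3 (Q(X, k) = -1 + (2 - k)/3 = -1 + (2/3 - k/3) = -1/3 - k/3)
sqrt(-136 + ((19 - 20) + 17))*Q(5 - 1*7, 1) = sqrt(-136 + ((19 - 20) + 17))*(-1/3 - 1/3*1) = sqrt(-136 + (-1 + 17))*(-1/3 - 1/3) = sqrt(-136 + 16)*(-2/3) = sqrt(-120)*(-2/3) = (2*I*sqrt(30))*(-2/3) = -4*I*sqrt(30)/3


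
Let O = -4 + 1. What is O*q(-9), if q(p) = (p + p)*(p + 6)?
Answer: -162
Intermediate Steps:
O = -3
q(p) = 2*p*(6 + p) (q(p) = (2*p)*(6 + p) = 2*p*(6 + p))
O*q(-9) = -6*(-9)*(6 - 9) = -6*(-9)*(-3) = -3*54 = -162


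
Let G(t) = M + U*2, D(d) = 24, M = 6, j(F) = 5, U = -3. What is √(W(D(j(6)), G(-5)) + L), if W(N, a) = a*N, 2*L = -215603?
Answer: I*√431206/2 ≈ 328.33*I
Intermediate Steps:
L = -215603/2 (L = (½)*(-215603) = -215603/2 ≈ -1.0780e+5)
G(t) = 0 (G(t) = 6 - 3*2 = 6 - 6 = 0)
W(N, a) = N*a
√(W(D(j(6)), G(-5)) + L) = √(24*0 - 215603/2) = √(0 - 215603/2) = √(-215603/2) = I*√431206/2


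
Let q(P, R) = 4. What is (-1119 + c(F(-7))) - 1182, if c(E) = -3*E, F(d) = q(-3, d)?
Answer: -2313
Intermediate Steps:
F(d) = 4
(-1119 + c(F(-7))) - 1182 = (-1119 - 3*4) - 1182 = (-1119 - 12) - 1182 = -1131 - 1182 = -2313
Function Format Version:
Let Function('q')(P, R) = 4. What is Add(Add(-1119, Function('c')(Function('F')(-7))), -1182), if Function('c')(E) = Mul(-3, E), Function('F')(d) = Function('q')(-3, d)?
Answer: -2313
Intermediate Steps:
Function('F')(d) = 4
Add(Add(-1119, Function('c')(Function('F')(-7))), -1182) = Add(Add(-1119, Mul(-3, 4)), -1182) = Add(Add(-1119, -12), -1182) = Add(-1131, -1182) = -2313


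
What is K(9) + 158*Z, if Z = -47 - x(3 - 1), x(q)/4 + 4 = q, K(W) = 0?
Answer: -6162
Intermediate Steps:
x(q) = -16 + 4*q
Z = -39 (Z = -47 - (-16 + 4*(3 - 1)) = -47 - (-16 + 4*2) = -47 - (-16 + 8) = -47 - 1*(-8) = -47 + 8 = -39)
K(9) + 158*Z = 0 + 158*(-39) = 0 - 6162 = -6162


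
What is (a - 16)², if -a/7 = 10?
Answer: 7396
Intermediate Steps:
a = -70 (a = -7*10 = -70)
(a - 16)² = (-70 - 16)² = (-86)² = 7396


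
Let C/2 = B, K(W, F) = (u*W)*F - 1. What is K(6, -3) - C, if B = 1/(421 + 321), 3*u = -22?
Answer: 48600/371 ≈ 131.00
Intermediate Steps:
u = -22/3 (u = (⅓)*(-22) = -22/3 ≈ -7.3333)
K(W, F) = -1 - 22*F*W/3 (K(W, F) = (-22*W/3)*F - 1 = -22*F*W/3 - 1 = -1 - 22*F*W/3)
B = 1/742 ≈ 0.0013477
C = 1/371 (C = 2*(1/742) = 1/371 ≈ 0.0026954)
K(6, -3) - C = (-1 - 22/3*(-3)*6) - 1*1/371 = (-1 + 132) - 1/371 = 131 - 1/371 = 48600/371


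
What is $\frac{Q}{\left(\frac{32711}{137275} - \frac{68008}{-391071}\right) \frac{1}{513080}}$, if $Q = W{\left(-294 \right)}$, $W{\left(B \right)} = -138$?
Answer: $- \frac{165265956204282000}{962092247} \approx -1.7178 \cdot 10^{8}$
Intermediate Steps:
$Q = -138$
$\frac{Q}{\left(\frac{32711}{137275} - \frac{68008}{-391071}\right) \frac{1}{513080}} = - \frac{138}{\left(\frac{32711}{137275} - \frac{68008}{-391071}\right) \frac{1}{513080}} = - \frac{138}{\left(32711 \cdot \frac{1}{137275} - - \frac{68008}{391071}\right) \frac{1}{513080}} = - \frac{138}{\left(\frac{32711}{137275} + \frac{68008}{391071}\right) \frac{1}{513080}} = - \frac{138}{\frac{22128121681}{53684271525} \cdot \frac{1}{513080}} = - \frac{138}{\frac{22128121681}{27544326034047000}} = \left(-138\right) \frac{27544326034047000}{22128121681} = - \frac{165265956204282000}{962092247}$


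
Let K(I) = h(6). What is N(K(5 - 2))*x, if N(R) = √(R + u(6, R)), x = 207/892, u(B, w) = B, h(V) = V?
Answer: 207*√3/446 ≈ 0.80389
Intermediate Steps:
K(I) = 6
x = 207/892 (x = 207*(1/892) = 207/892 ≈ 0.23206)
N(R) = √(6 + R) (N(R) = √(R + 6) = √(6 + R))
N(K(5 - 2))*x = √(6 + 6)*(207/892) = √12*(207/892) = (2*√3)*(207/892) = 207*√3/446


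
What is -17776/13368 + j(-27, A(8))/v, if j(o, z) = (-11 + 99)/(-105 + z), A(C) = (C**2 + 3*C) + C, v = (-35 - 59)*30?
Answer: -4687276/3534165 ≈ -1.3263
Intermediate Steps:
v = -2820 (v = -94*30 = -2820)
A(C) = C**2 + 4*C
j(o, z) = 88/(-105 + z)
-17776/13368 + j(-27, A(8))/v = -17776/13368 + (88/(-105 + 8*(4 + 8)))/(-2820) = -17776*1/13368 + (88/(-105 + 8*12))*(-1/2820) = -2222/1671 + (88/(-105 + 96))*(-1/2820) = -2222/1671 + (88/(-9))*(-1/2820) = -2222/1671 + (88*(-1/9))*(-1/2820) = -2222/1671 - 88/9*(-1/2820) = -2222/1671 + 22/6345 = -4687276/3534165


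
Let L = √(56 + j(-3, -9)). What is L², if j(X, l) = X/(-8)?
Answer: 451/8 ≈ 56.375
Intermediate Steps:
j(X, l) = -X/8 (j(X, l) = X*(-⅛) = -X/8)
L = √902/4 (L = √(56 - ⅛*(-3)) = √(56 + 3/8) = √(451/8) = √902/4 ≈ 7.5083)
L² = (√902/4)² = 451/8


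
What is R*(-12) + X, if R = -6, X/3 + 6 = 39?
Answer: 171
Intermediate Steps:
X = 99 (X = -18 + 3*39 = -18 + 117 = 99)
R*(-12) + X = -6*(-12) + 99 = 72 + 99 = 171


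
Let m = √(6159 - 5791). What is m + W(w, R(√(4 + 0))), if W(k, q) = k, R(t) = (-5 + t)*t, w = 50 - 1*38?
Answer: 12 + 4*√23 ≈ 31.183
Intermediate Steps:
w = 12 (w = 50 - 38 = 12)
R(t) = t*(-5 + t)
m = 4*√23 (m = √368 = 4*√23 ≈ 19.183)
m + W(w, R(√(4 + 0))) = 4*√23 + 12 = 12 + 4*√23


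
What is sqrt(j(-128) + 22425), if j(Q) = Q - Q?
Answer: 5*sqrt(897) ≈ 149.75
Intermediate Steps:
j(Q) = 0
sqrt(j(-128) + 22425) = sqrt(0 + 22425) = sqrt(22425) = 5*sqrt(897)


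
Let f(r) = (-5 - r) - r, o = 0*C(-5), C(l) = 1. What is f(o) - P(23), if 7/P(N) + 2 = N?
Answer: -16/3 ≈ -5.3333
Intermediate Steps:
P(N) = 7/(-2 + N)
o = 0 (o = 0*1 = 0)
f(r) = -5 - 2*r
f(o) - P(23) = (-5 - 2*0) - 7/(-2 + 23) = (-5 + 0) - 7/21 = -5 - 7/21 = -5 - 1*1/3 = -5 - 1/3 = -16/3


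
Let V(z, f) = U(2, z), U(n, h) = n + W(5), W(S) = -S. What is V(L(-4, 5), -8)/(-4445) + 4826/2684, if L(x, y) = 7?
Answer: 10729811/5965190 ≈ 1.7987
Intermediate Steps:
U(n, h) = -5 + n (U(n, h) = n - 1*5 = n - 5 = -5 + n)
V(z, f) = -3 (V(z, f) = -5 + 2 = -3)
V(L(-4, 5), -8)/(-4445) + 4826/2684 = -3/(-4445) + 4826/2684 = -3*(-1/4445) + 4826*(1/2684) = 3/4445 + 2413/1342 = 10729811/5965190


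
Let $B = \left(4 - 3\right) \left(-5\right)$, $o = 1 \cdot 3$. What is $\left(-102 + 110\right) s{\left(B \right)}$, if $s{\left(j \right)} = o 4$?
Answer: $96$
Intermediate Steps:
$o = 3$
$B = -5$ ($B = 1 \left(-5\right) = -5$)
$s{\left(j \right)} = 12$ ($s{\left(j \right)} = 3 \cdot 4 = 12$)
$\left(-102 + 110\right) s{\left(B \right)} = \left(-102 + 110\right) 12 = 8 \cdot 12 = 96$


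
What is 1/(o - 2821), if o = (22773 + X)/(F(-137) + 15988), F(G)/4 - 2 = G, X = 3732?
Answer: -15448/43552303 ≈ -0.00035470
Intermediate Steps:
F(G) = 8 + 4*G
o = 26505/15448 (o = (22773 + 3732)/((8 + 4*(-137)) + 15988) = 26505/((8 - 548) + 15988) = 26505/(-540 + 15988) = 26505/15448 ≈ 1.7158)
1/(o - 2821) = 1/(26505/15448 - 2821) = 1/(-43552303/15448) = -15448/43552303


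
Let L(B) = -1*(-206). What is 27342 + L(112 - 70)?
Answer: 27548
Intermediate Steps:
L(B) = 206
27342 + L(112 - 70) = 27342 + 206 = 27548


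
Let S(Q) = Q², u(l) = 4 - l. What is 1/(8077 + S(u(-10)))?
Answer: 1/8273 ≈ 0.00012088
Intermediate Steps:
1/(8077 + S(u(-10))) = 1/(8077 + (4 - 1*(-10))²) = 1/(8077 + (4 + 10)²) = 1/(8077 + 14²) = 1/(8077 + 196) = 1/8273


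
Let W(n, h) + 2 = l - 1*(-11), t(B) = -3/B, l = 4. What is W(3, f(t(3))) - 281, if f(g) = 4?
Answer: -268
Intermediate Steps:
W(n, h) = 13 (W(n, h) = -2 + (4 - 1*(-11)) = -2 + (4 + 11) = -2 + 15 = 13)
W(3, f(t(3))) - 281 = 13 - 281 = -268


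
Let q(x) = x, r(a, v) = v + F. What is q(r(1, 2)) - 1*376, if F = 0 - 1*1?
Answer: -375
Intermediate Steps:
F = -1 (F = 0 - 1 = -1)
r(a, v) = -1 + v (r(a, v) = v - 1 = -1 + v)
q(r(1, 2)) - 1*376 = (-1 + 2) - 1*376 = 1 - 376 = -375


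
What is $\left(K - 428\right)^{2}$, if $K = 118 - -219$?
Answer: $8281$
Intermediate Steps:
$K = 337$ ($K = 118 + 219 = 337$)
$\left(K - 428\right)^{2} = \left(337 - 428\right)^{2} = \left(-91\right)^{2} = 8281$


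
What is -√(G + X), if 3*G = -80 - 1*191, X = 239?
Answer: -√1338/3 ≈ -12.193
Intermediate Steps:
G = -271/3 (G = (-80 - 1*191)/3 = (-80 - 191)/3 = (⅓)*(-271) = -271/3 ≈ -90.333)
-√(G + X) = -√(-271/3 + 239) = -√(446/3) = -√1338/3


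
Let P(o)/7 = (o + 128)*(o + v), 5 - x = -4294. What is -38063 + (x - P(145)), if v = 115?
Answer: -530624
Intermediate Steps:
x = 4299 (x = 5 - 1*(-4294) = 5 + 4294 = 4299)
P(o) = 7*(115 + o)*(128 + o) (P(o) = 7*((o + 128)*(o + 115)) = 7*((128 + o)*(115 + o)) = 7*((115 + o)*(128 + o)) = 7*(115 + o)*(128 + o))
-38063 + (x - P(145)) = -38063 + (4299 - (103040 + 7*145**2 + 1701*145)) = -38063 + (4299 - (103040 + 7*21025 + 246645)) = -38063 + (4299 - (103040 + 147175 + 246645)) = -38063 + (4299 - 1*496860) = -38063 + (4299 - 496860) = -38063 - 492561 = -530624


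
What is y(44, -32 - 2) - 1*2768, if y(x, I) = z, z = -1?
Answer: -2769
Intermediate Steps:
y(x, I) = -1
y(44, -32 - 2) - 1*2768 = -1 - 1*2768 = -1 - 2768 = -2769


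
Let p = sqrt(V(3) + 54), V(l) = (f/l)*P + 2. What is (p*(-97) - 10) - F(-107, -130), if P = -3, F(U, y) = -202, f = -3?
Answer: 192 - 97*sqrt(59) ≈ -553.07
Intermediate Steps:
V(l) = 2 + 9/l (V(l) = -3/l*(-3) + 2 = 9/l + 2 = 2 + 9/l)
p = sqrt(59) (p = sqrt((2 + 9/3) + 54) = sqrt((2 + 9*(1/3)) + 54) = sqrt((2 + 3) + 54) = sqrt(5 + 54) = sqrt(59) ≈ 7.6811)
(p*(-97) - 10) - F(-107, -130) = (sqrt(59)*(-97) - 10) - 1*(-202) = (-97*sqrt(59) - 10) + 202 = (-10 - 97*sqrt(59)) + 202 = 192 - 97*sqrt(59)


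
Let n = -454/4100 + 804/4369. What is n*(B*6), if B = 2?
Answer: 3938622/4478225 ≈ 0.87951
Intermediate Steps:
n = 656437/8956450 (n = -454*1/4100 + 804*(1/4369) = -227/2050 + 804/4369 = 656437/8956450 ≈ 0.073292)
n*(B*6) = 656437*(2*6)/8956450 = (656437/8956450)*12 = 3938622/4478225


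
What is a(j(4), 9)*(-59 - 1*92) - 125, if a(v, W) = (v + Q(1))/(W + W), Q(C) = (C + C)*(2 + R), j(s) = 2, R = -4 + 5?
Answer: -1729/9 ≈ -192.11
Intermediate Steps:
R = 1
Q(C) = 6*C (Q(C) = (C + C)*(2 + 1) = (2*C)*3 = 6*C)
a(v, W) = (6 + v)/(2*W) (a(v, W) = (v + 6*1)/(W + W) = (v + 6)/((2*W)) = (6 + v)*(1/(2*W)) = (6 + v)/(2*W))
a(j(4), 9)*(-59 - 1*92) - 125 = ((1/2)*(6 + 2)/9)*(-59 - 1*92) - 125 = ((1/2)*(1/9)*8)*(-59 - 92) - 125 = (4/9)*(-151) - 125 = -604/9 - 125 = -1729/9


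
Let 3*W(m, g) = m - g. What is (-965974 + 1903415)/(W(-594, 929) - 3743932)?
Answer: -2812323/11233319 ≈ -0.25036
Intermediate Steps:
W(m, g) = -g/3 + m/3 (W(m, g) = (m - g)/3 = -g/3 + m/3)
(-965974 + 1903415)/(W(-594, 929) - 3743932) = (-965974 + 1903415)/((-⅓*929 + (⅓)*(-594)) - 3743932) = 937441/((-929/3 - 198) - 3743932) = 937441/(-1523/3 - 3743932) = 937441/(-11233319/3) = 937441*(-3/11233319) = -2812323/11233319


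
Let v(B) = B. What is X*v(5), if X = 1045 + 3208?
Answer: 21265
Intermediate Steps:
X = 4253
X*v(5) = 4253*5 = 21265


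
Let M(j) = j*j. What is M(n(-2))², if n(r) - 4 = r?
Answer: 16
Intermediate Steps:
n(r) = 4 + r
M(j) = j²
M(n(-2))² = ((4 - 2)²)² = (2²)² = 4² = 16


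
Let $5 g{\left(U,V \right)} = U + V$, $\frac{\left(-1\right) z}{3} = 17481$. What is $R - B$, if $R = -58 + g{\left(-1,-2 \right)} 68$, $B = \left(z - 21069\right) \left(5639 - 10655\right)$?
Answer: $- \frac{1843681454}{5} \approx -3.6874 \cdot 10^{8}$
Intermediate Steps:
$z = -52443$ ($z = \left(-3\right) 17481 = -52443$)
$B = 368736192$ ($B = \left(-52443 - 21069\right) \left(5639 - 10655\right) = \left(-73512\right) \left(-5016\right) = 368736192$)
$g{\left(U,V \right)} = \frac{U}{5} + \frac{V}{5}$ ($g{\left(U,V \right)} = \frac{U + V}{5} = \frac{U}{5} + \frac{V}{5}$)
$R = - \frac{494}{5}$ ($R = -58 + \left(\frac{1}{5} \left(-1\right) + \frac{1}{5} \left(-2\right)\right) 68 = -58 + \left(- \frac{1}{5} - \frac{2}{5}\right) 68 = -58 - \frac{204}{5} = - \frac{494}{5} \approx -98.8$)
$R - B = - \frac{494}{5} - 368736192 = - \frac{1843681454}{5}$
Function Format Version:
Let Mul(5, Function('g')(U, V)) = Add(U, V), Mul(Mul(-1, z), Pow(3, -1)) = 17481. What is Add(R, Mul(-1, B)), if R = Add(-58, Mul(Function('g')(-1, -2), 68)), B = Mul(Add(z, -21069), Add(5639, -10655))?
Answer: Rational(-1843681454, 5) ≈ -3.6874e+8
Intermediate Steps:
z = -52443 (z = Mul(-3, 17481) = -52443)
B = 368736192 (B = Mul(Add(-52443, -21069), Add(5639, -10655)) = Mul(-73512, -5016) = 368736192)
Function('g')(U, V) = Add(Mul(Rational(1, 5), U), Mul(Rational(1, 5), V)) (Function('g')(U, V) = Mul(Rational(1, 5), Add(U, V)) = Add(Mul(Rational(1, 5), U), Mul(Rational(1, 5), V)))
R = Rational(-494, 5) (R = Add(-58, Mul(Add(Mul(Rational(1, 5), -1), Mul(Rational(1, 5), -2)), 68)) = Add(-58, Mul(Add(Rational(-1, 5), Rational(-2, 5)), 68)) = Add(-58, Mul(Rational(-3, 5), 68)) = Add(-58, Rational(-204, 5)) = Rational(-494, 5) ≈ -98.800)
Add(R, Mul(-1, B)) = Add(Rational(-494, 5), Mul(-1, 368736192)) = Add(Rational(-494, 5), -368736192) = Rational(-1843681454, 5)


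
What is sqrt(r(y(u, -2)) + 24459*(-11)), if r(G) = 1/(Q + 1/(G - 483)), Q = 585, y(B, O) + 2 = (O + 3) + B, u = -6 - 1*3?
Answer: I*sqrt(5594663201353603)/144202 ≈ 518.7*I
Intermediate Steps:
u = -9 (u = -6 - 3 = -9)
y(B, O) = 1 + B + O (y(B, O) = -2 + ((O + 3) + B) = -2 + ((3 + O) + B) = -2 + (3 + B + O) = 1 + B + O)
r(G) = 1/(585 + 1/(-483 + G)) (r(G) = 1/(585 + 1/(G - 483)) = 1/(585 + 1/(-483 + G)))
sqrt(r(y(u, -2)) + 24459*(-11)) = sqrt((-483 + (1 - 9 - 2))/(-282554 + 585*(1 - 9 - 2)) + 24459*(-11)) = sqrt((-483 - 10)/(-282554 + 585*(-10)) - 269049) = sqrt(-493/(-282554 - 5850) - 269049) = sqrt(-493/(-288404) - 269049) = sqrt(-1/288404*(-493) - 269049) = sqrt(493/288404 - 269049) = sqrt(-77594807303/288404) = I*sqrt(5594663201353603)/144202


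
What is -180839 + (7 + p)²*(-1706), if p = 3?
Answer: -351439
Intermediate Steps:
-180839 + (7 + p)²*(-1706) = -180839 + (7 + 3)²*(-1706) = -180839 + 10²*(-1706) = -180839 + 100*(-1706) = -180839 - 170600 = -351439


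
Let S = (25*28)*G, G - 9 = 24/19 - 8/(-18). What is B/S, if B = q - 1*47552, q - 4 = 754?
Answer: -4000887/640850 ≈ -6.2431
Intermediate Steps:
q = 758 (q = 4 + 754 = 758)
B = -46794 (B = 758 - 1*47552 = 758 - 47552 = -46794)
G = 1831/171 (G = 9 + (24/19 - 8/(-18)) = 9 + (24*(1/19) - 8*(-1/18)) = 9 + (24/19 + 4/9) = 9 + 292/171 = 1831/171 ≈ 10.708)
S = 1281700/171 (S = (25*28)*(1831/171) = 700*(1831/171) = 1281700/171 ≈ 7495.3)
B/S = -46794/1281700/171 = -46794*171/1281700 = -4000887/640850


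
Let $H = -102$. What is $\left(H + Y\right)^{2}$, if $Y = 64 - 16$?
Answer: $2916$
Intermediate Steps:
$Y = 48$ ($Y = 64 - 16 = 48$)
$\left(H + Y\right)^{2} = \left(-102 + 48\right)^{2} = \left(-54\right)^{2} = 2916$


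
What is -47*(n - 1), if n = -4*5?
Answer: 987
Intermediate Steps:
n = -20
-47*(n - 1) = -47*(-20 - 1) = -47*(-21) = 987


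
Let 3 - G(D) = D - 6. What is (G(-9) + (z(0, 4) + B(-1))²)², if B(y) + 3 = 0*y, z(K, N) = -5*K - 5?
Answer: 6724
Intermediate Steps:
G(D) = 9 - D (G(D) = 3 - (D - 6) = 3 - (-6 + D) = 3 + (6 - D) = 9 - D)
z(K, N) = -5 - 5*K
B(y) = -3 (B(y) = -3 + 0*y = -3 + 0 = -3)
(G(-9) + (z(0, 4) + B(-1))²)² = ((9 - 1*(-9)) + ((-5 - 5*0) - 3)²)² = ((9 + 9) + ((-5 + 0) - 3)²)² = (18 + (-5 - 3)²)² = (18 + (-8)²)² = (18 + 64)² = 82² = 6724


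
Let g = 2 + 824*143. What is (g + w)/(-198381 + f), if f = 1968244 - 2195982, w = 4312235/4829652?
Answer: -569101526003/2058006480588 ≈ -0.27653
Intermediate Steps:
w = 4312235/4829652 (w = 4312235*(1/4829652) = 4312235/4829652 ≈ 0.89287)
g = 117834 (g = 2 + 117832 = 117834)
f = -227738
(g + w)/(-198381 + f) = (117834 + 4312235/4829652)/(-198381 - 227738) = (569101526003/4829652)/(-426119) = (569101526003/4829652)*(-1/426119) = -569101526003/2058006480588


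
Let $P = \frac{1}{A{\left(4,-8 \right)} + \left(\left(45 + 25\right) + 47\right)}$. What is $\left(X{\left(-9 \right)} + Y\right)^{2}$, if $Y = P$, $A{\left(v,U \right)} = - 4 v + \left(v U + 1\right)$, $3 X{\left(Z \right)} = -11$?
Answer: $\frac{588289}{44100} \approx 13.34$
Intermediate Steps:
$X{\left(Z \right)} = - \frac{11}{3}$ ($X{\left(Z \right)} = \frac{1}{3} \left(-11\right) = - \frac{11}{3}$)
$A{\left(v,U \right)} = 1 - 4 v + U v$ ($A{\left(v,U \right)} = - 4 v + \left(U v + 1\right) = - 4 v + \left(1 + U v\right) = 1 - 4 v + U v$)
$P = \frac{1}{70}$ ($P = \frac{1}{\left(1 - 16 - 32\right) + \left(\left(45 + 25\right) + 47\right)} = \frac{1}{\left(1 - 16 - 32\right) + \left(70 + 47\right)} = \frac{1}{-47 + 117} = \frac{1}{70} \approx 0.014286$)
$Y = \frac{1}{70} \approx 0.014286$
$\left(X{\left(-9 \right)} + Y\right)^{2} = \left(- \frac{11}{3} + \frac{1}{70}\right)^{2} = \left(- \frac{767}{210}\right)^{2} = \frac{588289}{44100}$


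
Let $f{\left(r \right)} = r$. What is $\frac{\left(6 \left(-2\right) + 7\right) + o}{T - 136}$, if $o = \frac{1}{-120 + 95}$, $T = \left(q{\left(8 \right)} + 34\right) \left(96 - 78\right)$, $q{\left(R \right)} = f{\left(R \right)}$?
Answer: $- \frac{63}{7750} \approx -0.008129$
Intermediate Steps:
$q{\left(R \right)} = R$
$T = 756$ ($T = \left(8 + 34\right) \left(96 - 78\right) = 42 \cdot 18 = 756$)
$o = - \frac{1}{25}$ ($o = \frac{1}{-25} = - \frac{1}{25} \approx -0.04$)
$\frac{\left(6 \left(-2\right) + 7\right) + o}{T - 136} = \frac{\left(6 \left(-2\right) + 7\right) - \frac{1}{25}}{756 - 136} = \frac{\left(-12 + 7\right) - \frac{1}{25}}{620} = \left(-5 - \frac{1}{25}\right) \frac{1}{620} = \left(- \frac{126}{25}\right) \frac{1}{620} = - \frac{63}{7750}$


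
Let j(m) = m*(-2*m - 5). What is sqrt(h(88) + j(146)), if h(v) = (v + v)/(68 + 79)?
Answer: 11*I*sqrt(158034)/21 ≈ 208.23*I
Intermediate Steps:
h(v) = 2*v/147 (h(v) = (2*v)/147 = (2*v)*(1/147) = 2*v/147)
j(m) = m*(-5 - 2*m)
sqrt(h(88) + j(146)) = sqrt((2/147)*88 - 1*146*(5 + 2*146)) = sqrt(176/147 - 1*146*(5 + 292)) = sqrt(176/147 - 1*146*297) = sqrt(176/147 - 43362) = sqrt(-6374038/147) = 11*I*sqrt(158034)/21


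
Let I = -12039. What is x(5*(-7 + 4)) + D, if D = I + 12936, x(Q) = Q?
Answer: 882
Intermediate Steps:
D = 897 (D = -12039 + 12936 = 897)
x(5*(-7 + 4)) + D = 5*(-7 + 4) + 897 = 5*(-3) + 897 = -15 + 897 = 882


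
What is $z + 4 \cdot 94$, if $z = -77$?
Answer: $299$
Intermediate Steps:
$z + 4 \cdot 94 = -77 + 4 \cdot 94 = -77 + 376 = 299$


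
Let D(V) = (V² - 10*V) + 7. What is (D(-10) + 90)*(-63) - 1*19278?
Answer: -37989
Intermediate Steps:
D(V) = 7 + V² - 10*V
(D(-10) + 90)*(-63) - 1*19278 = ((7 + (-10)² - 10*(-10)) + 90)*(-63) - 1*19278 = ((7 + 100 + 100) + 90)*(-63) - 19278 = (207 + 90)*(-63) - 19278 = 297*(-63) - 19278 = -18711 - 19278 = -37989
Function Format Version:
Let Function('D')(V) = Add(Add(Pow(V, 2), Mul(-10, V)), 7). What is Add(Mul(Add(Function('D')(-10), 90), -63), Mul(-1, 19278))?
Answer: -37989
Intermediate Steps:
Function('D')(V) = Add(7, Pow(V, 2), Mul(-10, V))
Add(Mul(Add(Function('D')(-10), 90), -63), Mul(-1, 19278)) = Add(Mul(Add(Add(7, Pow(-10, 2), Mul(-10, -10)), 90), -63), Mul(-1, 19278)) = Add(Mul(Add(Add(7, 100, 100), 90), -63), -19278) = Add(Mul(Add(207, 90), -63), -19278) = Add(Mul(297, -63), -19278) = Add(-18711, -19278) = -37989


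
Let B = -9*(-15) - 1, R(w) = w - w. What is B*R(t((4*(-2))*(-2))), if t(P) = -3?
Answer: 0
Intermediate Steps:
R(w) = 0
B = 134 (B = 135 - 1 = 134)
B*R(t((4*(-2))*(-2))) = 134*0 = 0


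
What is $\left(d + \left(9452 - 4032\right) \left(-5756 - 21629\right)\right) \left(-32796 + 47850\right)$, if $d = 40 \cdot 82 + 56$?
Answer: $-2234365321656$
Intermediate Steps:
$d = 3336$ ($d = 3280 + 56 = 3336$)
$\left(d + \left(9452 - 4032\right) \left(-5756 - 21629\right)\right) \left(-32796 + 47850\right) = \left(3336 + \left(9452 - 4032\right) \left(-5756 - 21629\right)\right) \left(-32796 + 47850\right) = \left(3336 + \left(9452 - 4032\right) \left(-27385\right)\right) 15054 = \left(3336 + 5420 \left(-27385\right)\right) 15054 = \left(3336 - 148426700\right) 15054 = \left(-148423364\right) 15054 = -2234365321656$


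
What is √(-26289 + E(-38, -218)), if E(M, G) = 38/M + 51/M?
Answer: I*√37964698/38 ≈ 162.15*I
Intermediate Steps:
E(M, G) = 89/M
√(-26289 + E(-38, -218)) = √(-26289 + 89/(-38)) = √(-26289 + 89*(-1/38)) = √(-26289 - 89/38) = √(-999071/38) = I*√37964698/38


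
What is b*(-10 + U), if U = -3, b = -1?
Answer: 13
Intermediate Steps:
b*(-10 + U) = -(-10 - 3) = -1*(-13) = 13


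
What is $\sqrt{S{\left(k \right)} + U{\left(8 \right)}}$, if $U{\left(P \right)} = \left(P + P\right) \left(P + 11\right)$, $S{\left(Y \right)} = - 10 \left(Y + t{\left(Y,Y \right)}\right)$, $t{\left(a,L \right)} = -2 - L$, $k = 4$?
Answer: $18$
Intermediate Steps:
$S{\left(Y \right)} = 20$ ($S{\left(Y \right)} = - 10 \left(Y - \left(2 + Y\right)\right) = \left(-10\right) \left(-2\right) = 20$)
$U{\left(P \right)} = 2 P \left(11 + P\right)$
$\sqrt{S{\left(k \right)} + U{\left(8 \right)}} = \sqrt{20 + 2 \cdot 8 \left(11 + 8\right)} = \sqrt{20 + 2 \cdot 8 \cdot 19} = \sqrt{20 + 304} = \sqrt{324} = 18$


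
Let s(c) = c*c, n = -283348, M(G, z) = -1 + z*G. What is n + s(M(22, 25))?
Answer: 18053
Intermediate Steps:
M(G, z) = -1 + G*z
s(c) = c²
n + s(M(22, 25)) = -283348 + (-1 + 22*25)² = -283348 + (-1 + 550)² = -283348 + 549² = -283348 + 301401 = 18053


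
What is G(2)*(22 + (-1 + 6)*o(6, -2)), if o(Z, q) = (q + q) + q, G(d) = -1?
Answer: 8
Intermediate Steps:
o(Z, q) = 3*q (o(Z, q) = 2*q + q = 3*q)
G(2)*(22 + (-1 + 6)*o(6, -2)) = -(22 + (-1 + 6)*(3*(-2))) = -(22 + 5*(-6)) = -(22 - 30) = -1*(-8) = 8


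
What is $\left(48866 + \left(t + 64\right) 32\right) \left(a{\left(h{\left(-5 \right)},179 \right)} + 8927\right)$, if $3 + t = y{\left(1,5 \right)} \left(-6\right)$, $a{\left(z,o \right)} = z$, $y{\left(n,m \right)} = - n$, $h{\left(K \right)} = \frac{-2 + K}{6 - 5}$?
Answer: $455009200$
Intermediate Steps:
$h{\left(K \right)} = -2 + K$ ($h{\left(K \right)} = \frac{-2 + K}{1} = \left(-2 + K\right) 1 = -2 + K$)
$t = 3$ ($t = -3 + \left(-1\right) 1 \left(-6\right) = -3 - -6 = -3 + 6 = 3$)
$\left(48866 + \left(t + 64\right) 32\right) \left(a{\left(h{\left(-5 \right)},179 \right)} + 8927\right) = \left(48866 + \left(3 + 64\right) 32\right) \left(\left(-2 - 5\right) + 8927\right) = \left(48866 + 67 \cdot 32\right) \left(-7 + 8927\right) = \left(48866 + 2144\right) 8920 = 51010 \cdot 8920 = 455009200$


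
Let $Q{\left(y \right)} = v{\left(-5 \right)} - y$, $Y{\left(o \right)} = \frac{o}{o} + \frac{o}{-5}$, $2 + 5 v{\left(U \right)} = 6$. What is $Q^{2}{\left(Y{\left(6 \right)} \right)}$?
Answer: $1$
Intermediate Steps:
$v{\left(U \right)} = \frac{4}{5}$ ($v{\left(U \right)} = - \frac{2}{5} + \frac{1}{5} \cdot 6 = - \frac{2}{5} + \frac{6}{5} = \frac{4}{5}$)
$Y{\left(o \right)} = 1 - \frac{o}{5}$ ($Y{\left(o \right)} = 1 + o \left(- \frac{1}{5}\right) = 1 - \frac{o}{5}$)
$Q{\left(y \right)} = \frac{4}{5} - y$
$Q^{2}{\left(Y{\left(6 \right)} \right)} = \left(\frac{4}{5} - \left(1 - \frac{6}{5}\right)\right)^{2} = \left(\frac{4}{5} - - \frac{1}{5}\right)^{2} = \left(\frac{4}{5} + \frac{1}{5}\right)^{2} = 1^{2} = 1$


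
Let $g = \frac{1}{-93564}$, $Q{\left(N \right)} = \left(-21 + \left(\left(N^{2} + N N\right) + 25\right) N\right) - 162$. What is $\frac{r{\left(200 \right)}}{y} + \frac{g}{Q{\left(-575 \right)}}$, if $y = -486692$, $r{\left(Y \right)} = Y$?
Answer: $- \frac{1778807461363927}{4328656805226748176} \approx -0.00041094$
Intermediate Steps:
$Q{\left(N \right)} = -183 + N \left(25 + 2 N^{2}\right)$ ($Q{\left(N \right)} = \left(-21 + \left(\left(N^{2} + N^{2}\right) + 25\right) N\right) - 162 = \left(-21 + \left(2 N^{2} + 25\right) N\right) - 162 = \left(-21 + \left(25 + 2 N^{2}\right) N\right) - 162 = \left(-21 + N \left(25 + 2 N^{2}\right)\right) - 162 = -183 + N \left(25 + 2 N^{2}\right)$)
$g = - \frac{1}{93564} \approx -1.0688 \cdot 10^{-5}$
$\frac{r{\left(200 \right)}}{y} + \frac{g}{Q{\left(-575 \right)}} = \frac{200}{-486692} - \frac{1}{93564 \left(-183 + 2 \left(-575\right)^{3} + 25 \left(-575\right)\right)} = 200 \left(- \frac{1}{486692}\right) - \frac{1}{93564 \left(-183 + 2 \left(-190109375\right) - 14375\right)} = - \frac{50}{121673} - \frac{1}{93564 \left(-183 - 380218750 - 14375\right)} = - \frac{50}{121673} - \frac{1}{93564 \left(-380233308\right)} = - \frac{50}{121673} - - \frac{1}{35576149229712} = - \frac{50}{121673} + \frac{1}{35576149229712} = - \frac{1778807461363927}{4328656805226748176}$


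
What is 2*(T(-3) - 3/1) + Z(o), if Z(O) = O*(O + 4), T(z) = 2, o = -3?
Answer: -5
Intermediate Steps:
Z(O) = O*(4 + O)
2*(T(-3) - 3/1) + Z(o) = 2*(2 - 3/1) - 3*(4 - 3) = 2*(2 - 3*1) - 3*1 = 2*(2 - 3) - 3 = 2*(-1) - 3 = -2 - 3 = -5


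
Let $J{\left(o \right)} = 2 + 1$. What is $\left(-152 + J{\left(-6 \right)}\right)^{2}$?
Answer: $22201$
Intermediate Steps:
$J{\left(o \right)} = 3$
$\left(-152 + J{\left(-6 \right)}\right)^{2} = \left(-152 + 3\right)^{2} = \left(-149\right)^{2} = 22201$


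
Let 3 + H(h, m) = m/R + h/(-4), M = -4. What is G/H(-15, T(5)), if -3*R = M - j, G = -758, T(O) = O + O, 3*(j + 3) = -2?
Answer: -3032/363 ≈ -8.3526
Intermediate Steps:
j = -11/3 (j = -3 + (⅓)*(-2) = -3 - ⅔ = -11/3 ≈ -3.6667)
T(O) = 2*O
R = ⅑ (R = -(-4 - 1*(-11/3))/3 = -(-4 + 11/3)/3 = -⅓*(-⅓) = ⅑ ≈ 0.11111)
H(h, m) = -3 + 9*m - h/4 (H(h, m) = -3 + (m/(⅑) + h/(-4)) = -3 + (m*9 + h*(-¼)) = -3 + (9*m - h/4) = -3 + 9*m - h/4)
G/H(-15, T(5)) = -758/(-3 + 9*(2*5) - ¼*(-15)) = -758/(-3 + 9*10 + 15/4) = -758/(-3 + 90 + 15/4) = -758/363/4 = -758*4/363 = -3032/363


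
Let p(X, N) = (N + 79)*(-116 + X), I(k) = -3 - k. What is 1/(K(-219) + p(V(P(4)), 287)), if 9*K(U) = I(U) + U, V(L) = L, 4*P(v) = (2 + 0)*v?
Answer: -3/125173 ≈ -2.3967e-5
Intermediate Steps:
P(v) = v/2 (P(v) = ((2 + 0)*v)/4 = (2*v)/4 = v/2)
K(U) = -1/3 (K(U) = ((-3 - U) + U)/9 = (1/9)*(-3) = -1/3)
p(X, N) = (-116 + X)*(79 + N) (p(X, N) = (79 + N)*(-116 + X) = (-116 + X)*(79 + N))
1/(K(-219) + p(V(P(4)), 287)) = 1/(-1/3 + (-9164 - 116*287 + 79*((1/2)*4) + 287*((1/2)*4))) = 1/(-1/3 + (-9164 - 33292 + 79*2 + 287*2)) = 1/(-1/3 + (-9164 - 33292 + 158 + 574)) = 1/(-1/3 - 41724) = 1/(-125173/3) = -3/125173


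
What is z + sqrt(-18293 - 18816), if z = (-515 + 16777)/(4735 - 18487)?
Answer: -8131/6876 + I*sqrt(37109) ≈ -1.1825 + 192.64*I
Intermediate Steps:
z = -8131/6876 (z = 16262/(-13752) = 16262*(-1/13752) = -8131/6876 ≈ -1.1825)
z + sqrt(-18293 - 18816) = -8131/6876 + sqrt(-18293 - 18816) = -8131/6876 + sqrt(-37109) = -8131/6876 + I*sqrt(37109)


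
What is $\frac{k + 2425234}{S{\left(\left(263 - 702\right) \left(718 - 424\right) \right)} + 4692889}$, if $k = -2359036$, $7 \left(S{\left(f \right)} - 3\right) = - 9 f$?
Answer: $\frac{33099}{2429417} \approx 0.013624$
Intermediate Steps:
$S{\left(f \right)} = 3 - \frac{9 f}{7}$ ($S{\left(f \right)} = 3 + \frac{\left(-9\right) f}{7} = 3 - \frac{9 f}{7}$)
$\frac{k + 2425234}{S{\left(\left(263 - 702\right) \left(718 - 424\right) \right)} + 4692889} = \frac{-2359036 + 2425234}{\left(3 - \frac{9 \left(263 - 702\right) \left(718 - 424\right)}{7}\right) + 4692889} = \frac{66198}{\left(3 - \frac{9 \left(\left(-439\right) 294\right)}{7}\right) + 4692889} = \frac{66198}{\left(3 - -165942\right) + 4692889} = \frac{66198}{\left(3 + 165942\right) + 4692889} = \frac{66198}{165945 + 4692889} = \frac{66198}{4858834} = 66198 \cdot \frac{1}{4858834} = \frac{33099}{2429417}$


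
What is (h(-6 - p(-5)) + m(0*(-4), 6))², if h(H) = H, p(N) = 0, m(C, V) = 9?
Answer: 9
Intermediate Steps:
(h(-6 - p(-5)) + m(0*(-4), 6))² = ((-6 - 1*0) + 9)² = ((-6 + 0) + 9)² = (-6 + 9)² = 3² = 9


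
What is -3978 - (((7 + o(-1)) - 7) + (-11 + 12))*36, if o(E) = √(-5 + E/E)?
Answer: -4014 - 72*I ≈ -4014.0 - 72.0*I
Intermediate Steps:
o(E) = 2*I (o(E) = √(-5 + 1) = √(-4) = 2*I)
-3978 - (((7 + o(-1)) - 7) + (-11 + 12))*36 = -3978 - (((7 + 2*I) - 7) + (-11 + 12))*36 = -3978 - (2*I + 1)*36 = -3978 - (1 + 2*I)*36 = -3978 - (36 + 72*I) = -3978 + (-36 - 72*I) = -4014 - 72*I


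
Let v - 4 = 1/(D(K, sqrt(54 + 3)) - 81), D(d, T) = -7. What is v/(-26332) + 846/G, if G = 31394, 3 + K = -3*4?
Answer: 88606611/3306667232 ≈ 0.026796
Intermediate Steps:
K = -15 (K = -3 - 3*4 = -3 - 12 = -15)
v = 351/88 (v = 4 + 1/(-7 - 81) = 4 + 1/(-88) = 4 - 1/88 = 351/88 ≈ 3.9886)
v/(-26332) + 846/G = (351/88)/(-26332) + 846/31394 = (351/88)*(-1/26332) + 846*(1/31394) = -351/2317216 + 423/15697 = 88606611/3306667232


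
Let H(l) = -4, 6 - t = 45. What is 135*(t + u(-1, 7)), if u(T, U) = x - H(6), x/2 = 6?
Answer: -3105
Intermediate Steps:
t = -39 (t = 6 - 1*45 = 6 - 45 = -39)
x = 12 (x = 2*6 = 12)
u(T, U) = 16 (u(T, U) = 12 - 1*(-4) = 12 + 4 = 16)
135*(t + u(-1, 7)) = 135*(-39 + 16) = 135*(-23) = -3105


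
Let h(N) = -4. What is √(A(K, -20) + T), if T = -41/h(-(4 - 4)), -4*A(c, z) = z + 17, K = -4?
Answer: √11 ≈ 3.3166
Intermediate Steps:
A(c, z) = -17/4 - z/4 (A(c, z) = -(z + 17)/4 = -(17 + z)/4 = -17/4 - z/4)
T = 41/4 (T = -41/(-4) = -41*(-¼) = 41/4 ≈ 10.250)
√(A(K, -20) + T) = √((-17/4 - ¼*(-20)) + 41/4) = √((-17/4 + 5) + 41/4) = √(¾ + 41/4) = √11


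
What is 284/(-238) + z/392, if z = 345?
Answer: -2087/6664 ≈ -0.31318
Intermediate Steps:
284/(-238) + z/392 = 284/(-238) + 345/392 = 284*(-1/238) + 345*(1/392) = -142/119 + 345/392 = -2087/6664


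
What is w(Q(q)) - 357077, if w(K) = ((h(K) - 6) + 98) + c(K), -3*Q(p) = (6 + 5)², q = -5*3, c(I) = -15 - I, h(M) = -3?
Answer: -1070888/3 ≈ -3.5696e+5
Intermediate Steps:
q = -15
Q(p) = -121/3 (Q(p) = -(6 + 5)²/3 = -⅓*11² = -⅓*121 = -121/3)
w(K) = 74 - K (w(K) = ((-3 - 6) + 98) + (-15 - K) = (-9 + 98) + (-15 - K) = 89 + (-15 - K) = 74 - K)
w(Q(q)) - 357077 = (74 - 1*(-121/3)) - 357077 = (74 + 121/3) - 357077 = 343/3 - 357077 = -1070888/3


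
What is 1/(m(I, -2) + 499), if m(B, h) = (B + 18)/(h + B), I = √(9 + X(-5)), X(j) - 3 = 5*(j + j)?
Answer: 262/130755 + I*√38/523020 ≈ 0.0020037 + 1.1786e-5*I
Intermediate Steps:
X(j) = 3 + 10*j (X(j) = 3 + 5*(j + j) = 3 + 5*(2*j) = 3 + 10*j)
I = I*√38 (I = √(9 + (3 + 10*(-5))) = √(9 + (3 - 50)) = √(9 - 47) = √(-38) = I*√38 ≈ 6.1644*I)
m(B, h) = (18 + B)/(B + h)
1/(m(I, -2) + 499) = 1/((18 + I*√38)/(I*√38 - 2) + 499) = 1/((18 + I*√38)/(-2 + I*√38) + 499) = 1/(499 + (18 + I*√38)/(-2 + I*√38))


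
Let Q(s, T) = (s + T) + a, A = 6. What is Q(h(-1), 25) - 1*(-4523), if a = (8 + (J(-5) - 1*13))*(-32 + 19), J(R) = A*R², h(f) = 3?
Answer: 2666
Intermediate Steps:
J(R) = 6*R²
a = -1885 (a = (8 + (6*(-5)² - 1*13))*(-32 + 19) = (8 + (6*25 - 13))*(-13) = (8 + (150 - 13))*(-13) = (8 + 137)*(-13) = 145*(-13) = -1885)
Q(s, T) = -1885 + T + s (Q(s, T) = (s + T) - 1885 = (T + s) - 1885 = -1885 + T + s)
Q(h(-1), 25) - 1*(-4523) = (-1885 + 25 + 3) - 1*(-4523) = -1857 + 4523 = 2666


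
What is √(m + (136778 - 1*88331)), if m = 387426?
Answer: √435873 ≈ 660.21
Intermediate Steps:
√(m + (136778 - 1*88331)) = √(387426 + (136778 - 1*88331)) = √(387426 + (136778 - 88331)) = √(387426 + 48447) = √435873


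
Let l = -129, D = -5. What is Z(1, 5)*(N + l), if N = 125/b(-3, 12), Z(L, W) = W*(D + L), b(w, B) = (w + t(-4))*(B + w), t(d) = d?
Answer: 165040/63 ≈ 2619.7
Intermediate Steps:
b(w, B) = (-4 + w)*(B + w) (b(w, B) = (w - 4)*(B + w) = (-4 + w)*(B + w))
Z(L, W) = W*(-5 + L)
N = -125/63 (N = 125/((-3)² - 4*12 - 4*(-3) + 12*(-3)) = 125/(9 - 48 + 12 - 36) = 125/(-63) = 125*(-1/63) = -125/63 ≈ -1.9841)
Z(1, 5)*(N + l) = (5*(-5 + 1))*(-125/63 - 129) = (5*(-4))*(-8252/63) = -20*(-8252/63) = 165040/63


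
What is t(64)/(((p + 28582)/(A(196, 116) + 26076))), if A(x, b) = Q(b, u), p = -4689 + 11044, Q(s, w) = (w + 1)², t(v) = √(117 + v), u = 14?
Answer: 26301*√181/34937 ≈ 10.128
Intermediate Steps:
Q(s, w) = (1 + w)²
p = 6355
A(x, b) = 225 (A(x, b) = (1 + 14)² = 15² = 225)
t(64)/(((p + 28582)/(A(196, 116) + 26076))) = √(117 + 64)/(((6355 + 28582)/(225 + 26076))) = √181/((34937/26301)) = √181/((34937*(1/26301))) = √181/(34937/26301) = √181*(26301/34937) = 26301*√181/34937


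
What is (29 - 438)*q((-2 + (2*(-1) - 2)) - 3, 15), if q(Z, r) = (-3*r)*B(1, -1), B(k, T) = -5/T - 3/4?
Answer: 312885/4 ≈ 78221.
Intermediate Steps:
B(k, T) = -¾ - 5/T (B(k, T) = -5/T - 3*¼ = -5/T - ¾ = -¾ - 5/T)
q(Z, r) = -51*r/4 (q(Z, r) = (-3*r)*(-¾ - 5/(-1)) = (-3*r)*(-¾ - 5*(-1)) = (-3*r)*(-¾ + 5) = -3*r*(17/4) = -51*r/4)
(29 - 438)*q((-2 + (2*(-1) - 2)) - 3, 15) = (29 - 438)*(-51/4*15) = -409*(-765/4) = 312885/4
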